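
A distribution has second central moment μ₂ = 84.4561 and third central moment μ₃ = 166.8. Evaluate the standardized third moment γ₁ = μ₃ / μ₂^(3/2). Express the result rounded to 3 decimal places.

σ = √μ₂ = √84.4561 = 9.19000
σ³ = μ₂^(3/2) = 776.15156
γ₁ = μ₃/σ³ = 166.8 / 776.15156 ≈ 0.215

0.215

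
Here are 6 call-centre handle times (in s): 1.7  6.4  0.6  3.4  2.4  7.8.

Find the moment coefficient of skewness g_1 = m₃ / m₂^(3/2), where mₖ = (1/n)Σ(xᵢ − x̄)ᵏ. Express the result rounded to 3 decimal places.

0.460

x̄ = (1.7 + 6.4 + 0.6 + 3.4 + 2.4 + 7.8) / 6 = 3.7167
deviations (xᵢ − x̄): -2.0167, 2.6833, -3.1167, -0.3167, -1.3167, 4.0833
Σ(xᵢ − x̄)² = 39.4883 ⇒ m₂ = 39.4883/6 = 6.58139
Σ(xᵢ − x̄)³ = 46.6146 ⇒ m₃ = 46.6146/6 = 7.76909
m₂^(3/2) = 6.58139^(1.5) = 16.88404
g_1 = m₃ / m₂^(3/2) = 7.76909 / 16.88404 ≈ 0.460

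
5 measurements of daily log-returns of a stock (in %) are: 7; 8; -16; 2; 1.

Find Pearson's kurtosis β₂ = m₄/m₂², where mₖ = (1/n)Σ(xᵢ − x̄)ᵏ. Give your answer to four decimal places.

x̄ = 0.4000
Σ(xᵢ − x̄)² = 373.2000 ⇒ m₂ = 74.64000
Σ(xᵢ − x̄)⁴ = 77579.8560 ⇒ m₄ = 15515.97120
m₂² = 5571.12960
β₂ = m₄/m₂² = 15515.97120 / 5571.12960 ≈ 2.7851

2.7851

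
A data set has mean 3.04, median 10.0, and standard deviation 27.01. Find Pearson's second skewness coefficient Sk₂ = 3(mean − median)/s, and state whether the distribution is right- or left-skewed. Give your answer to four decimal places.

Sk₂ = 3(3.04 − 10.0) / 27.01 = 3 × -6.9600 / 27.01
    = -20.8800 / 27.01 ≈ -0.7730
Sk₂ < 0 ⇒ mean < median ⇒ left-skewed (negative skew).

-0.7730, left-skewed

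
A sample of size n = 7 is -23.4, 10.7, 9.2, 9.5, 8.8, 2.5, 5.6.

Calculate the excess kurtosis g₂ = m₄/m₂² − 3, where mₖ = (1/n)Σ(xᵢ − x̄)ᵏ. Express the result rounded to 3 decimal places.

x̄ = 3.2714
Σ(xᵢ − x̄)² = 877.0743 ⇒ m₂ = 125.29633
Σ(xᵢ − x̄)⁴ = 512789.9655 ⇒ m₄ = 73255.70936
m₂² = 15699.16944
g₂ = m₄/m₂² − 3 = 4.66622 − 3 ≈ 1.666

1.666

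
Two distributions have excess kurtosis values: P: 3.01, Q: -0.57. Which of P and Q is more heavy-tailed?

P

Higher excess kurtosis ⇒ heavier tails relative to the normal distribution.
3.01 vs -0.57: the larger is 3.01, so P has heavier tails. (P is leptokurtic — heavier-than-normal tails; the other is platykurtic.)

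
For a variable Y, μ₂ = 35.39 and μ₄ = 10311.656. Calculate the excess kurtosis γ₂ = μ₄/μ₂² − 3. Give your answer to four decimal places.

5.2332

μ₂² = 35.39² = 1252.45210
μ₄/μ₂² = 10311.656 / 1252.45210 = 8.23317
γ₂ = 8.23317 − 3 ≈ 5.2332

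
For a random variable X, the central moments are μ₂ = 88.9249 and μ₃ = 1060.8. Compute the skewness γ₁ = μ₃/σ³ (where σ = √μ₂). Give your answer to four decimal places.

σ = √μ₂ = √88.9249 = 9.43000
σ³ = μ₂^(3/2) = 838.56181
γ₁ = μ₃/σ³ = 1060.8 / 838.56181 ≈ 1.2650

1.2650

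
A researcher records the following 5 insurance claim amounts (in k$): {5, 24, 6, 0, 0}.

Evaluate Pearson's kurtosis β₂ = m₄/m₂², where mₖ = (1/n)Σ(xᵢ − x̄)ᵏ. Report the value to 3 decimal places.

2.874

x̄ = 7.0000
Σ(xᵢ − x̄)² = 392.0000 ⇒ m₂ = 78.40000
Σ(xᵢ − x̄)⁴ = 88340.0000 ⇒ m₄ = 17668.00000
m₂² = 6146.56000
β₂ = m₄/m₂² = 17668.00000 / 6146.56000 ≈ 2.874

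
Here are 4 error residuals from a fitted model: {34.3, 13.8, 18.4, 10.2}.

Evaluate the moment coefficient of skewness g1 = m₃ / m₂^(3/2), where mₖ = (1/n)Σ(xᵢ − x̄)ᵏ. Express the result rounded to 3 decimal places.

0.828

x̄ = (34.3 + 13.8 + 18.4 + 10.2) / 4 = 19.1750
deviations (xᵢ − x̄): 15.1250, -5.3750, -0.7750, -8.9750
Σ(xᵢ − x̄)² = 338.8075 ⇒ m₂ = 338.8075/4 = 84.70187
Σ(xᵢ − x̄)³ = 2581.3856 ⇒ m₃ = 2581.3856/4 = 645.34641
m₂^(3/2) = 84.70187^(1.5) = 779.54203
g1 = m₃ / m₂^(3/2) = 645.34641 / 779.54203 ≈ 0.828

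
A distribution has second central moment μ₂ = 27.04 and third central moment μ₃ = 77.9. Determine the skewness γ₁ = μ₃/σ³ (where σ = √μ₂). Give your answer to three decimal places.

σ = √μ₂ = √27.04 = 5.20000
σ³ = μ₂^(3/2) = 140.60800
γ₁ = μ₃/σ³ = 77.9 / 140.60800 ≈ 0.554

0.554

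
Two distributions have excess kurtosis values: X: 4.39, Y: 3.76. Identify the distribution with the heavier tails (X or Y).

Higher excess kurtosis ⇒ heavier tails relative to the normal distribution.
4.39 vs 3.76: the larger is 4.39, so X has heavier tails.

X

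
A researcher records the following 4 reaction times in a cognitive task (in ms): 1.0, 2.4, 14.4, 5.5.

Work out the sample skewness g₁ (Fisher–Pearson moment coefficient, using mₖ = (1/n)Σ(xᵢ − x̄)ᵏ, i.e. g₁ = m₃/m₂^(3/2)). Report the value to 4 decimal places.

0.8441

x̄ = (1.0 + 2.4 + 14.4 + 5.5) / 4 = 5.8250
deviations (xᵢ − x̄): -4.8250, -3.4250, 8.5750, -0.3250
Σ(xᵢ − x̄)² = 108.6475 ⇒ m₂ = 108.6475/4 = 27.16188
Σ(xᵢ − x̄)³ = 477.9844 ⇒ m₃ = 477.9844/4 = 119.49609
m₂^(3/2) = 27.16188^(1.5) = 141.55970
g₁ = m₃ / m₂^(3/2) = 119.49609 / 141.55970 ≈ 0.8441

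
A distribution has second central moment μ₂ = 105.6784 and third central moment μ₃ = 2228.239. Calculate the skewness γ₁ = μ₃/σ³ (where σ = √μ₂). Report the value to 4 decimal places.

2.0511

σ = √μ₂ = √105.6784 = 10.28000
σ³ = μ₂^(3/2) = 1086.37395
γ₁ = μ₃/σ³ = 2228.239 / 1086.37395 ≈ 2.0511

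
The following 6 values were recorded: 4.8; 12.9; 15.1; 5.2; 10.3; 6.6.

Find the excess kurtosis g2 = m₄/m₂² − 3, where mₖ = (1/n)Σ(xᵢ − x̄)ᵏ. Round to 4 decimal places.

-1.5077

x̄ = 9.1500
Σ(xᵢ − x̄)² = 91.8150 ⇒ m₂ = 15.30250
Σ(xᵢ − x̄)⁴ = 2096.6214 ⇒ m₄ = 349.43691
m₂² = 234.16651
g2 = m₄/m₂² − 3 = 1.49226 − 3 ≈ -1.5077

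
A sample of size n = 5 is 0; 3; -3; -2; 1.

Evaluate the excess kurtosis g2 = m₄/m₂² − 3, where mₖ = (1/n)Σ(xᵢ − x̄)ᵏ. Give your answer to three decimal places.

x̄ = -0.2000
Σ(xᵢ − x̄)² = 22.8000 ⇒ m₂ = 4.56000
Σ(xᵢ − x̄)⁴ = 178.8960 ⇒ m₄ = 35.77920
m₂² = 20.79360
g2 = m₄/m₂² − 3 = 1.72068 − 3 ≈ -1.279

-1.279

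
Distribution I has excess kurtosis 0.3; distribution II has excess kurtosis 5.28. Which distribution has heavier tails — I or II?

II

Higher excess kurtosis ⇒ heavier tails relative to the normal distribution.
0.3 vs 5.28: the larger is 5.28, so II has heavier tails.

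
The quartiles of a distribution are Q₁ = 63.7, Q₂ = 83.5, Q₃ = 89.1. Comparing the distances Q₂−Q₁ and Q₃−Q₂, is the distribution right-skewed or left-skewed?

Q₂ − Q₁ = 19.8;  Q₃ − Q₂ = 5.6
Q₂ − Q₁ > Q₃ − Q₂ ⇒ the lower half is more spread out ⇒ left-skewed.

left-skewed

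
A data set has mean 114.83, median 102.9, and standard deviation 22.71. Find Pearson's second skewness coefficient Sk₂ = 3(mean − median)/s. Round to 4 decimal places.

Sk₂ = 3(114.83 − 102.9) / 22.71 = 3 × 11.9300 / 22.71
    = 35.7900 / 22.71 ≈ 1.5760

1.5760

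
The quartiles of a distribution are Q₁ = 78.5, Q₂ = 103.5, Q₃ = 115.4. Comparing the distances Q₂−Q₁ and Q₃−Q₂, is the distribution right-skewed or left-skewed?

Q₂ − Q₁ = 25.0;  Q₃ − Q₂ = 11.9
Q₂ − Q₁ > Q₃ − Q₂ ⇒ the lower half is more spread out ⇒ left-skewed.

left-skewed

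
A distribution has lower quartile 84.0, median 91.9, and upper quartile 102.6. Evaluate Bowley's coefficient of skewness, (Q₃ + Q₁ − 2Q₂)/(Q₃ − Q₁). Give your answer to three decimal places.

numerator: Q₃ + Q₁ − 2Q₂ = 102.6 + 84.0 − 2×91.9 = 2.8000
denominator: Q₃ − Q₁ = 102.6 − 84.0 = 18.6000
Bowley skewness = 2.8000 / 18.6000 ≈ 0.151

0.151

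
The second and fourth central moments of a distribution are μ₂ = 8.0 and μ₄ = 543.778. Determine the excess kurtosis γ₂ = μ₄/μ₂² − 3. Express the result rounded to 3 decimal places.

μ₂² = 8.0² = 64.00000
μ₄/μ₂² = 543.778 / 64.00000 = 8.49653
γ₂ = 8.49653 − 3 ≈ 5.497

5.497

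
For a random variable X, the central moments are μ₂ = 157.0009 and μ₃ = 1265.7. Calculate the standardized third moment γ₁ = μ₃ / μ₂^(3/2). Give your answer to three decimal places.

σ = √μ₂ = √157.0009 = 12.53000
σ³ = μ₂^(3/2) = 1967.22128
γ₁ = μ₃/σ³ = 1265.7 / 1967.22128 ≈ 0.643

0.643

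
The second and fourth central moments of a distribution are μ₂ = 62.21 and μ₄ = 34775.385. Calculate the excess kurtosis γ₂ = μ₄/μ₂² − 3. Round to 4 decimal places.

μ₂² = 62.21² = 3870.08410
μ₄/μ₂² = 34775.385 / 3870.08410 = 8.98569
γ₂ = 8.98569 − 3 ≈ 5.9857

5.9857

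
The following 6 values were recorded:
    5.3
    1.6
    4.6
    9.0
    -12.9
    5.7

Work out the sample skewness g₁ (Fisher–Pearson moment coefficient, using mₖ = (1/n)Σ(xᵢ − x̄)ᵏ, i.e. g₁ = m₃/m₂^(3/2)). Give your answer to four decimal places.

x̄ = (5.3 + 1.6 + 4.6 + 9.0 - 12.9 + 5.7) / 6 = 2.2167
deviations (xᵢ − x̄): 3.0833, -0.6167, 2.3833, 6.7833, -15.1167, 3.4833
Σ(xᵢ − x̄)² = 302.2283 ⇒ m₂ = 302.2283/6 = 50.37139
Σ(xᵢ − x̄)³ = -3057.3564 ⇒ m₃ = -3057.3564/6 = -509.55941
m₂^(3/2) = 50.37139^(1.5) = 357.49987
g₁ = m₃ / m₂^(3/2) = -509.55941 / 357.49987 ≈ -1.4253

-1.4253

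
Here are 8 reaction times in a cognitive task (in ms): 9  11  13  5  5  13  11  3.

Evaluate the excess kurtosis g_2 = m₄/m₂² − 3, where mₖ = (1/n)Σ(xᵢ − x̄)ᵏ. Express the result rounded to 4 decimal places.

-1.4823

x̄ = 8.7500
Σ(xᵢ − x̄)² = 107.5000 ⇒ m₂ = 13.43750
Σ(xᵢ − x̄)⁴ = 2192.4063 ⇒ m₄ = 274.05078
m₂² = 180.56641
g_2 = m₄/m₂² − 3 = 1.51773 − 3 ≈ -1.4823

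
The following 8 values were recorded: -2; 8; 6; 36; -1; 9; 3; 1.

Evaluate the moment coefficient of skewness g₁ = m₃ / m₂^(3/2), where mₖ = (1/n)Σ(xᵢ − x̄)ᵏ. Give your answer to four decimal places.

x̄ = (-2 + 8 + 6 + 36 - 1 + 9 + 3 + 1) / 8 = 7.5000
deviations (xᵢ − x̄): -9.5000, 0.5000, -1.5000, 28.5000, -8.5000, 1.5000, -4.5000, -6.5000
Σ(xᵢ − x̄)² = 1042.0000 ⇒ m₂ = 1042.0000/8 = 130.25000
Σ(xᵢ − x̄)³ = 21312.0000 ⇒ m₃ = 21312.0000/8 = 2664.00000
m₂^(3/2) = 130.25000^(1.5) = 1486.50577
g₁ = m₃ / m₂^(3/2) = 2664.00000 / 1486.50577 ≈ 1.7921

1.7921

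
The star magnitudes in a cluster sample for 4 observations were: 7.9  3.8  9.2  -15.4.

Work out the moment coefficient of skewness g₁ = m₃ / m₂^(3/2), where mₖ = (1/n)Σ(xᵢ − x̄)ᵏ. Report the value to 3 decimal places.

-1.021

x̄ = (7.9 + 3.8 + 9.2 - 15.4) / 4 = 1.3750
deviations (xᵢ − x̄): 6.5250, 2.4250, 7.8250, -16.7750
Σ(xᵢ − x̄)² = 391.0875 ⇒ m₂ = 391.0875/4 = 97.77187
Σ(xᵢ − x̄)³ = -3949.2994 ⇒ m₃ = -3949.2994/4 = -987.32484
m₂^(3/2) = 97.77187^(1.5) = 966.76499
g₁ = m₃ / m₂^(3/2) = -987.32484 / 966.76499 ≈ -1.021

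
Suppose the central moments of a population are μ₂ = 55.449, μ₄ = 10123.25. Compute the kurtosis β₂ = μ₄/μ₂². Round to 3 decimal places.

μ₂² = 55.449² = 3074.59160
μ₄/μ₂² = 10123.25 / 3074.59160 = 3.29255
β₂ ≈ 3.293

3.293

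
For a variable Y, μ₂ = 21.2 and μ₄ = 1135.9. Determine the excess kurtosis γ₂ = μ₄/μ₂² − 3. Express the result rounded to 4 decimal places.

μ₂² = 21.2² = 449.44000
μ₄/μ₂² = 1135.9 / 449.44000 = 2.52737
γ₂ = 2.52737 − 3 ≈ -0.4726

-0.4726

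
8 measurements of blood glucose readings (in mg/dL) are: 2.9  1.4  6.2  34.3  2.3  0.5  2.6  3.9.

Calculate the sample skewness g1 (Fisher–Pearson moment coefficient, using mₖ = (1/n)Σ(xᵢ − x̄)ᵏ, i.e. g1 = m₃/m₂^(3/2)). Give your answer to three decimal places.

x̄ = (2.9 + 1.4 + 6.2 + 34.3 + 2.3 + 0.5 + 2.6 + 3.9) / 8 = 6.7625
deviations (xᵢ − x̄): -3.8625, -5.3625, -0.5625, 27.5375, -4.4625, -6.2625, -4.1625, -2.8625
Σ(xᵢ − x̄)² = 886.9587 ⇒ m₂ = 886.9587/8 = 110.86984
Σ(xᵢ − x̄)³ = 20240.0103 ⇒ m₃ = 20240.0103/8 = 2530.00129
m₂^(3/2) = 110.86984^(1.5) = 1167.40125
g1 = m₃ / m₂^(3/2) = 2530.00129 / 1167.40125 ≈ 2.167

2.167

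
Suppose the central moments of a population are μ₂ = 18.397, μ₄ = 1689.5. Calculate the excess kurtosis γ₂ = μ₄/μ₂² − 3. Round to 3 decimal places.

μ₂² = 18.397² = 338.44961
μ₄/μ₂² = 1689.5 / 338.44961 = 4.99188
γ₂ = 4.99188 − 3 ≈ 1.992

1.992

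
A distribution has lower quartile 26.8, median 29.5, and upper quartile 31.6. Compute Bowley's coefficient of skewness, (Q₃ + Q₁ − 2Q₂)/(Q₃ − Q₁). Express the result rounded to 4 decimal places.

-0.1250

numerator: Q₃ + Q₁ − 2Q₂ = 31.6 + 26.8 − 2×29.5 = -0.6000
denominator: Q₃ − Q₁ = 31.6 − 26.8 = 4.8000
Bowley skewness = -0.6000 / 4.8000 ≈ -0.1250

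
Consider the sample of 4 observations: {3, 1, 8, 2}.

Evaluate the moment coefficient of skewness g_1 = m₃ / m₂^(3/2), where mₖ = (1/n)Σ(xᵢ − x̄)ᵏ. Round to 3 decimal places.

x̄ = (3 + 1 + 8 + 2) / 4 = 3.5000
deviations (xᵢ − x̄): -0.5000, -2.5000, 4.5000, -1.5000
Σ(xᵢ − x̄)² = 29.0000 ⇒ m₂ = 29.0000/4 = 7.25000
Σ(xᵢ − x̄)³ = 72.0000 ⇒ m₃ = 72.0000/4 = 18.00000
m₂^(3/2) = 7.25000^(1.5) = 19.52122
g_1 = m₃ / m₂^(3/2) = 18.00000 / 19.52122 ≈ 0.922

0.922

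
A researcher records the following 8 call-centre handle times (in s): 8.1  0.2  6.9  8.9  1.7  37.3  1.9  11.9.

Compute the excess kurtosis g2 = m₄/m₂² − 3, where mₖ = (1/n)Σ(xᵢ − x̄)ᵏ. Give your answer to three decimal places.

1.896

x̄ = 9.6125
Σ(xᵢ − x̄)² = 992.6688 ⇒ m₂ = 124.08359
Σ(xᵢ − x̄)⁴ = 603065.9802 ⇒ m₄ = 75383.24752
m₂² = 15396.73824
g2 = m₄/m₂² − 3 = 4.89605 − 3 ≈ 1.896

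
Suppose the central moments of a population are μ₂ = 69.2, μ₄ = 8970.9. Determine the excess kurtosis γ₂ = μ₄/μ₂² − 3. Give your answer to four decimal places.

μ₂² = 69.2² = 4788.64000
μ₄/μ₂² = 8970.9 / 4788.64000 = 1.87337
γ₂ = 1.87337 − 3 ≈ -1.1266

-1.1266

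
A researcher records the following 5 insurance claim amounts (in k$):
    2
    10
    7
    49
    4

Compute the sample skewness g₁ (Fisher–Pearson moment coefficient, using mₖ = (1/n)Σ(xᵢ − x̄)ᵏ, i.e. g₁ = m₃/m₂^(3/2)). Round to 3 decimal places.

1.412

x̄ = (2 + 10 + 7 + 49 + 4) / 5 = 14.4000
deviations (xᵢ − x̄): -12.4000, -4.4000, -7.4000, 34.6000, -10.4000
Σ(xᵢ − x̄)² = 1533.2000 ⇒ m₂ = 1533.2000/5 = 306.64000
Σ(xᵢ − x̄)³ = 37899.8400 ⇒ m₃ = 37899.8400/5 = 7579.96800
m₂^(3/2) = 306.64000^(1.5) = 5369.61576
g₁ = m₃ / m₂^(3/2) = 7579.96800 / 5369.61576 ≈ 1.412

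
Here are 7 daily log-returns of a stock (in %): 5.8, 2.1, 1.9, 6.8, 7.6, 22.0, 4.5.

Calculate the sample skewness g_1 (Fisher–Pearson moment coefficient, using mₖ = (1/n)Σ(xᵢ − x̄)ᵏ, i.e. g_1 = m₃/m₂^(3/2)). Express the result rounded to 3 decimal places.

1.615

x̄ = (5.8 + 2.1 + 1.9 + 6.8 + 7.6 + 22.0 + 4.5) / 7 = 7.2429
deviations (xᵢ − x̄): -1.4429, -5.1429, -5.3429, -0.4429, 0.3571, 14.7571, -2.7429
Σ(xᵢ − x̄)² = 282.6971 ⇒ m₂ = 282.6971/7 = 40.38531
Σ(xᵢ − x̄)³ = 2901.4897 ⇒ m₃ = 2901.4897/7 = 414.49852
m₂^(3/2) = 40.38531^(1.5) = 256.64634
g_1 = m₃ / m₂^(3/2) = 414.49852 / 256.64634 ≈ 1.615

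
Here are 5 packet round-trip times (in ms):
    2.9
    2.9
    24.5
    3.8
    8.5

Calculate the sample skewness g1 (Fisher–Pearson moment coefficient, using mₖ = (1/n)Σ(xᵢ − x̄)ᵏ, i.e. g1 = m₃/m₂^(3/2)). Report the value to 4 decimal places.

1.2867

x̄ = (2.9 + 2.9 + 24.5 + 3.8 + 8.5) / 5 = 8.5200
deviations (xᵢ − x̄): -5.6200, -5.6200, 15.9800, -4.7200, -0.0200
Σ(xᵢ − x̄)² = 340.8080 ⇒ m₂ = 340.8080/5 = 68.16160
Σ(xᵢ − x̄)³ = 3620.4965 ⇒ m₃ = 3620.4965/5 = 724.09930
m₂^(3/2) = 68.16160^(1.5) = 562.74243
g1 = m₃ / m₂^(3/2) = 724.09930 / 562.74243 ≈ 1.2867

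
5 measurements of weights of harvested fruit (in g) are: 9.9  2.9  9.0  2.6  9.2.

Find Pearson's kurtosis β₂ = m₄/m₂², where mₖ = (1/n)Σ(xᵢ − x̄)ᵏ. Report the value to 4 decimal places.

1.1881

x̄ = 6.7200
Σ(xᵢ − x̄)² = 53.0280 ⇒ m₂ = 10.60560
Σ(xᵢ − x̄)⁴ = 668.1798 ⇒ m₄ = 133.63596
m₂² = 112.47875
β₂ = m₄/m₂² = 133.63596 / 112.47875 ≈ 1.1881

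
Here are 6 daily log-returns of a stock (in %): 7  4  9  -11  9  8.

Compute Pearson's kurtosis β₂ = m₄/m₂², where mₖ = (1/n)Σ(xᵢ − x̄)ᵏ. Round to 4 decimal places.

3.7806

x̄ = 4.3333
Σ(xᵢ − x̄)² = 299.3333 ⇒ m₂ = 49.88889
Σ(xᵢ − x̄)⁴ = 56457.1111 ⇒ m₄ = 9409.51852
m₂² = 2488.90123
β₂ = m₄/m₂² = 9409.51852 / 2488.90123 ≈ 3.7806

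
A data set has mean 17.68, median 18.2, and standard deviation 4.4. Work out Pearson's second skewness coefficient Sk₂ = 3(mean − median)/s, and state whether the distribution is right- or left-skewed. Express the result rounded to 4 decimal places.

-0.3545, left-skewed

Sk₂ = 3(17.68 − 18.2) / 4.4 = 3 × -0.5200 / 4.4
    = -1.5600 / 4.4 ≈ -0.3545
Sk₂ < 0 ⇒ mean < median ⇒ left-skewed (negative skew).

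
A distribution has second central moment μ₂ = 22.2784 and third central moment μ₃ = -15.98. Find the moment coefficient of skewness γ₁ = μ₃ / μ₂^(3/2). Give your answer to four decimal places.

σ = √μ₂ = √22.2784 = 4.72000
σ³ = μ₂^(3/2) = 105.15405
γ₁ = μ₃/σ³ = -15.98 / 105.15405 ≈ -0.1520

-0.1520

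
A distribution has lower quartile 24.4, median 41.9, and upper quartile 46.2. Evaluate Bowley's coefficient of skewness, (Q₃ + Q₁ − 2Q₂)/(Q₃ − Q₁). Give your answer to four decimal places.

numerator: Q₃ + Q₁ − 2Q₂ = 46.2 + 24.4 − 2×41.9 = -13.2000
denominator: Q₃ − Q₁ = 46.2 − 24.4 = 21.8000
Bowley skewness = -13.2000 / 21.8000 ≈ -0.6055

-0.6055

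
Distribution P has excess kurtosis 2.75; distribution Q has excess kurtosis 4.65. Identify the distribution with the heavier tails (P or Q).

Q

Higher excess kurtosis ⇒ heavier tails relative to the normal distribution.
2.75 vs 4.65: the larger is 4.65, so Q has heavier tails.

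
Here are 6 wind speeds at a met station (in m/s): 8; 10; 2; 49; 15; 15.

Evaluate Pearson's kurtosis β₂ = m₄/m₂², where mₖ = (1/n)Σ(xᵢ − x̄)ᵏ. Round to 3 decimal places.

x̄ = 16.5000
Σ(xᵢ − x̄)² = 1385.5000 ⇒ m₂ = 230.91667
Σ(xᵢ − x̄)⁴ = 1166884.3750 ⇒ m₄ = 194480.72917
m₂² = 53322.50694
β₂ = m₄/m₂² = 194480.72917 / 53322.50694 ≈ 3.647

3.647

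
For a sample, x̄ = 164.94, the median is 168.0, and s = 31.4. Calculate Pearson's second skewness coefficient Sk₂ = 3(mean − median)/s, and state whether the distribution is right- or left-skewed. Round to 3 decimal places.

Sk₂ = 3(164.94 − 168.0) / 31.4 = 3 × -3.0600 / 31.4
    = -9.1800 / 31.4 ≈ -0.292
Sk₂ < 0 ⇒ mean < median ⇒ left-skewed (negative skew).

-0.292, left-skewed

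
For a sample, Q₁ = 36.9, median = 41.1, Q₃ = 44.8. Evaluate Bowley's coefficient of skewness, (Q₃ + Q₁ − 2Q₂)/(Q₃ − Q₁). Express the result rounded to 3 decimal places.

-0.063

numerator: Q₃ + Q₁ − 2Q₂ = 44.8 + 36.9 − 2×41.1 = -0.5000
denominator: Q₃ − Q₁ = 44.8 − 36.9 = 7.9000
Bowley skewness = -0.5000 / 7.9000 ≈ -0.063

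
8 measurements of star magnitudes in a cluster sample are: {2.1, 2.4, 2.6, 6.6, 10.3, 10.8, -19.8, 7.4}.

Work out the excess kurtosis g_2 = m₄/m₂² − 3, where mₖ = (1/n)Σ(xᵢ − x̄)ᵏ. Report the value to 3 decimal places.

1.829

x̄ = 2.8000
Σ(xᵢ − x̄)² = 667.3000 ⇒ m₂ = 83.41250
Σ(xᵢ − x̄)⁴ = 268792.3666 ⇒ m₄ = 33599.04583
m₂² = 6957.64516
g_2 = m₄/m₂² − 3 = 4.82908 − 3 ≈ 1.829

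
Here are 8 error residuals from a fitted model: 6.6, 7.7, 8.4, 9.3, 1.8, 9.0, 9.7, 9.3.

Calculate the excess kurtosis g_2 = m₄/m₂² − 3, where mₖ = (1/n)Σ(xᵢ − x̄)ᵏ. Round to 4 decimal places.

1.5182

x̄ = 7.7250
Σ(xᵢ − x̄)² = 47.3150 ⇒ m₂ = 5.91438
Σ(xᵢ − x̄)⁴ = 1264.3788 ⇒ m₄ = 158.04736
m₂² = 34.97983
g_2 = m₄/m₂² − 3 = 4.51824 − 3 ≈ 1.5182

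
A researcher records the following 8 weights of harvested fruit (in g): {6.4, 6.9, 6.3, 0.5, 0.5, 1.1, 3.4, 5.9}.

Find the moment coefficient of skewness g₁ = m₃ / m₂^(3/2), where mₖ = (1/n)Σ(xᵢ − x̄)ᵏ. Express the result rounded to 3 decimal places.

x̄ = (6.4 + 6.9 + 6.3 + 0.5 + 0.5 + 1.1 + 3.4 + 5.9) / 8 = 3.8750
deviations (xᵢ − x̄): 2.5250, 3.0250, 2.4250, -3.3750, -3.3750, -2.7750, -0.4750, 2.0250
Σ(xᵢ − x̄)² = 56.2150 ⇒ m₂ = 56.2150/8 = 7.02688
Σ(xᵢ − x̄)³ = -32.0197 ⇒ m₃ = -32.0197/8 = -4.00247
m₂^(3/2) = 7.02688^(1.5) = 18.62702
g₁ = m₃ / m₂^(3/2) = -4.00247 / 18.62702 ≈ -0.215

-0.215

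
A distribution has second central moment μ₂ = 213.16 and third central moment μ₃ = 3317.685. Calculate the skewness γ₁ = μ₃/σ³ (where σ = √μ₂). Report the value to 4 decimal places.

1.0660

σ = √μ₂ = √213.16 = 14.60000
σ³ = μ₂^(3/2) = 3112.13600
γ₁ = μ₃/σ³ = 3317.685 / 3112.13600 ≈ 1.0660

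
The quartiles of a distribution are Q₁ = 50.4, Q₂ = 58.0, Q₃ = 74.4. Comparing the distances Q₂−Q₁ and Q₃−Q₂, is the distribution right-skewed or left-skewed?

right-skewed

Q₂ − Q₁ = 7.6;  Q₃ − Q₂ = 16.4
Q₃ − Q₂ > Q₂ − Q₁ ⇒ the upper half is more spread out ⇒ right-skewed.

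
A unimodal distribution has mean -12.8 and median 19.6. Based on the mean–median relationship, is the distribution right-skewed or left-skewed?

left-skewed

mean − median = -12.8 − 19.6 = -32.4
mean < median ⇒ the longer tail is on the left ⇒ left-skewed (negatively skewed).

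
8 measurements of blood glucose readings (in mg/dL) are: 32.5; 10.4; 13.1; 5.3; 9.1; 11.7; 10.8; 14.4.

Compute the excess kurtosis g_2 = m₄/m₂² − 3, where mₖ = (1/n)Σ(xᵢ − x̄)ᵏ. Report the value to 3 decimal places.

2.010

x̄ = 13.4125
Σ(xᵢ − x̄)² = 468.6487 ⇒ m₂ = 58.58109
Σ(xᵢ − x̄)⁴ = 137553.9651 ⇒ m₄ = 17194.24564
m₂² = 3431.74454
g_2 = m₄/m₂² − 3 = 5.01035 − 3 ≈ 2.010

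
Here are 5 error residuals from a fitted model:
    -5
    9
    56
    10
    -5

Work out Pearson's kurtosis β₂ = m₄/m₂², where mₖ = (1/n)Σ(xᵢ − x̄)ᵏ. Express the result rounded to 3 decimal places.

x̄ = 13.0000
Σ(xᵢ − x̄)² = 2522.0000 ⇒ m₂ = 504.40000
Σ(xᵢ − x̄)⁴ = 3629090.0000 ⇒ m₄ = 725818.00000
m₂² = 254419.36000
β₂ = m₄/m₂² = 725818.00000 / 254419.36000 ≈ 2.853

2.853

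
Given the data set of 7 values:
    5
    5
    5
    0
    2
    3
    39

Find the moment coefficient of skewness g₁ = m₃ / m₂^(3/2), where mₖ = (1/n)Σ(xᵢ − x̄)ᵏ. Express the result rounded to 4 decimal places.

1.9577

x̄ = (5 + 5 + 5 + 0 + 2 + 3 + 39) / 7 = 8.4286
deviations (xᵢ − x̄): -3.4286, -3.4286, -3.4286, -8.4286, -6.4286, -5.4286, 30.5714
Σ(xᵢ − x̄)² = 1111.7143 ⇒ m₂ = 1111.7143/7 = 158.81633
Σ(xᵢ − x̄)³ = 27427.1020 ⇒ m₃ = 27427.1020/7 = 3918.15743
m₂^(3/2) = 158.81633^(1.5) = 2001.44067
g₁ = m₃ / m₂^(3/2) = 3918.15743 / 2001.44067 ≈ 1.9577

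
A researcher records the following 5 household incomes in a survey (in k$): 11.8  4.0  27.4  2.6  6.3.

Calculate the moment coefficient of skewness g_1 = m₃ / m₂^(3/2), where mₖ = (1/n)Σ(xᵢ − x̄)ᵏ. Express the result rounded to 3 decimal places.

1.102

x̄ = (11.8 + 4.0 + 27.4 + 2.6 + 6.3) / 5 = 10.4200
deviations (xᵢ − x̄): 1.3800, -6.4200, 16.9800, -7.8200, -4.1200
Σ(xᵢ − x̄)² = 409.5680 ⇒ m₂ = 409.5680/5 = 81.91360
Σ(xᵢ − x̄)³ = 4085.5529 ⇒ m₃ = 4085.5529/5 = 817.11058
m₂^(3/2) = 81.91360^(1.5) = 741.36831
g_1 = m₃ / m₂^(3/2) = 817.11058 / 741.36831 ≈ 1.102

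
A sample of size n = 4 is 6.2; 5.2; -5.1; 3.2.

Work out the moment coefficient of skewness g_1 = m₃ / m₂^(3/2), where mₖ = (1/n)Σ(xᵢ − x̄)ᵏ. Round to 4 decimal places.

-0.9614

x̄ = (6.2 + 5.2 - 5.1 + 3.2) / 4 = 2.3750
deviations (xᵢ − x̄): 3.8250, 2.8250, -7.4750, 0.8250
Σ(xᵢ − x̄)² = 79.1675 ⇒ m₂ = 79.1675/4 = 19.79187
Σ(xᵢ − x̄)³ = -338.6014 ⇒ m₃ = -338.6014/4 = -84.65034
m₂^(3/2) = 19.79187^(1.5) = 88.05021
g_1 = m₃ / m₂^(3/2) = -84.65034 / 88.05021 ≈ -0.9614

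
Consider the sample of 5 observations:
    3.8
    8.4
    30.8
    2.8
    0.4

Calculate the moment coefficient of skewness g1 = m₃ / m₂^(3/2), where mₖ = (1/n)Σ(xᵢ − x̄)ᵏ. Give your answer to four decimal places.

x̄ = (3.8 + 8.4 + 30.8 + 2.8 + 0.4) / 5 = 9.2400
deviations (xᵢ − x̄): -5.4400, -0.8400, 21.5600, -6.4400, -8.8400
Σ(xᵢ − x̄)² = 614.7520 ⇒ m₂ = 614.7520/5 = 122.95040
Σ(xᵢ − x̄)³ = 8902.3334 ⇒ m₃ = 8902.3334/5 = 1780.46669
m₂^(3/2) = 122.95040^(1.5) = 1363.31094
g1 = m₃ / m₂^(3/2) = 1780.46669 / 1363.31094 ≈ 1.3060

1.3060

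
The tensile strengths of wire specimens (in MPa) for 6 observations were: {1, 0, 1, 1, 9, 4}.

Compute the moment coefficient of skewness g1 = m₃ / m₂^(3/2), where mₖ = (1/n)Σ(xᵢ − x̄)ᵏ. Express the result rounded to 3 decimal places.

x̄ = (1 + 0 + 1 + 1 + 9 + 4) / 6 = 2.6667
deviations (xᵢ − x̄): -1.6667, -2.6667, -1.6667, -1.6667, 6.3333, 1.3333
Σ(xᵢ − x̄)² = 57.3333 ⇒ m₂ = 57.3333/6 = 9.55556
Σ(xᵢ − x̄)³ = 223.5556 ⇒ m₃ = 223.5556/6 = 37.25926
m₂^(3/2) = 9.55556^(1.5) = 29.53819
g1 = m₃ / m₂^(3/2) = 37.25926 / 29.53819 ≈ 1.261

1.261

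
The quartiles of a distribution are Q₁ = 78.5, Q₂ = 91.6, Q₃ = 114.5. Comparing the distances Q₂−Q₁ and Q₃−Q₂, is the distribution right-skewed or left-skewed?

Q₂ − Q₁ = 13.1;  Q₃ − Q₂ = 22.9
Q₃ − Q₂ > Q₂ − Q₁ ⇒ the upper half is more spread out ⇒ right-skewed.

right-skewed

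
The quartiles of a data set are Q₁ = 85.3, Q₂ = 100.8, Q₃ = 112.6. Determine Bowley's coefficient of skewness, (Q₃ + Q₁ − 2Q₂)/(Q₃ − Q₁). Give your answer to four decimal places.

-0.1355

numerator: Q₃ + Q₁ − 2Q₂ = 112.6 + 85.3 − 2×100.8 = -3.7000
denominator: Q₃ − Q₁ = 112.6 − 85.3 = 27.3000
Bowley skewness = -3.7000 / 27.3000 ≈ -0.1355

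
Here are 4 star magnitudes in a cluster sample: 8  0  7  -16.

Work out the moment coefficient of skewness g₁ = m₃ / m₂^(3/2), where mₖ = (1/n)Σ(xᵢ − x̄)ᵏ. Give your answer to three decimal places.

-0.837

x̄ = (8 + 0 + 7 - 16) / 4 = -0.2500
deviations (xᵢ − x̄): 8.2500, 0.2500, 7.2500, -15.7500
Σ(xᵢ − x̄)² = 368.7500 ⇒ m₂ = 368.7500/4 = 92.18750
Σ(xᵢ − x̄)³ = -2964.3750 ⇒ m₃ = -2964.3750/4 = -741.09375
m₂^(3/2) = 92.18750^(1.5) = 885.13203
g₁ = m₃ / m₂^(3/2) = -741.09375 / 885.13203 ≈ -0.837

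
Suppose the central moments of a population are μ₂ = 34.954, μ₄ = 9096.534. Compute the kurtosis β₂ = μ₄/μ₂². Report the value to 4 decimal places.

μ₂² = 34.954² = 1221.78212
μ₄/μ₂² = 9096.534 / 1221.78212 = 7.44530
β₂ ≈ 7.4453

7.4453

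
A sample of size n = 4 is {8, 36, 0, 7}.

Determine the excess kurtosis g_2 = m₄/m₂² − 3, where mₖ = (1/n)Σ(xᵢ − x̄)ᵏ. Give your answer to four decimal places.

-0.7750

x̄ = 12.7500
Σ(xᵢ − x̄)² = 758.7500 ⇒ m₂ = 189.68750
Σ(xᵢ − x̄)⁴ = 320236.5781 ⇒ m₄ = 80059.14453
m₂² = 35981.34766
g_2 = m₄/m₂² − 3 = 2.22502 − 3 ≈ -0.7750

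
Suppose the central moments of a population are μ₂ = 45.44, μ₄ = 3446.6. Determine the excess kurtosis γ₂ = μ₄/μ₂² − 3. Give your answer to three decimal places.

-1.331

μ₂² = 45.44² = 2064.79360
μ₄/μ₂² = 3446.6 / 2064.79360 = 1.66922
γ₂ = 1.66922 − 3 ≈ -1.331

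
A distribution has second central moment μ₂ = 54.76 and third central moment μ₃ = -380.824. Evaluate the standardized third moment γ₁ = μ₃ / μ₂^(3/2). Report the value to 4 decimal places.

-0.9398

σ = √μ₂ = √54.76 = 7.40000
σ³ = μ₂^(3/2) = 405.22400
γ₁ = μ₃/σ³ = -380.824 / 405.22400 ≈ -0.9398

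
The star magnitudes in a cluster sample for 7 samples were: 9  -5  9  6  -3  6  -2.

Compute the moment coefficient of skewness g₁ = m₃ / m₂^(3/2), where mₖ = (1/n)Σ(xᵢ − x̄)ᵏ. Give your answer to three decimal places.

x̄ = (9 - 5 + 9 + 6 - 3 + 6 - 2) / 7 = 2.8571
deviations (xᵢ − x̄): 6.1429, -7.8571, 6.1429, 3.1429, -5.8571, 3.1429, -4.8571
Σ(xᵢ − x̄)² = 214.8571 ⇒ m₂ = 214.8571/7 = 30.69388
Σ(xᵢ − x̄)³ = -274.8980 ⇒ m₃ = -274.8980/7 = -39.27114
m₂^(3/2) = 30.69388^(1.5) = 170.05039
g₁ = m₃ / m₂^(3/2) = -39.27114 / 170.05039 ≈ -0.231

-0.231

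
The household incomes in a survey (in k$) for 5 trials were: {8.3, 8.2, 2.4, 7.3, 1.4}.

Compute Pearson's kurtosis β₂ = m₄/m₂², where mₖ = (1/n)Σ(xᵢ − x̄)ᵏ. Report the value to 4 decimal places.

x̄ = 5.5200
Σ(xᵢ − x̄)² = 44.7880 ⇒ m₂ = 8.95760
Σ(xᵢ − x̄)⁴ = 504.2426 ⇒ m₄ = 100.84852
m₂² = 80.23860
β₂ = m₄/m₂² = 100.84852 / 80.23860 ≈ 1.2569

1.2569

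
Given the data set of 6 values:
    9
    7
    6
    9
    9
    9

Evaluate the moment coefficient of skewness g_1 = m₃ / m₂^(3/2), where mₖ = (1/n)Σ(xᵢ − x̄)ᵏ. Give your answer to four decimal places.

-0.8812

x̄ = (9 + 7 + 6 + 9 + 9 + 9) / 6 = 8.1667
deviations (xᵢ − x̄): 0.8333, -1.1667, -2.1667, 0.8333, 0.8333, 0.8333
Σ(xᵢ − x̄)² = 8.8333 ⇒ m₂ = 8.8333/6 = 1.47222
Σ(xᵢ − x̄)³ = -9.4444 ⇒ m₃ = -9.4444/6 = -1.57407
m₂^(3/2) = 1.47222^(1.5) = 1.78632
g_1 = m₃ / m₂^(3/2) = -1.57407 / 1.78632 ≈ -0.8812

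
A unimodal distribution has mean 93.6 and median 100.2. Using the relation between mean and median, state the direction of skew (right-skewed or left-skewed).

left-skewed

mean − median = 93.6 − 100.2 = -6.6
mean < median ⇒ the longer tail is on the left ⇒ left-skewed (negatively skewed).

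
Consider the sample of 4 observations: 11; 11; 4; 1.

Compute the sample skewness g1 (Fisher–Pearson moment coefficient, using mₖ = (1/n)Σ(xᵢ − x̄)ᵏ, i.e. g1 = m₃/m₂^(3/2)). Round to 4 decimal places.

-0.1707

x̄ = (11 + 11 + 4 + 1) / 4 = 6.7500
deviations (xᵢ − x̄): 4.2500, 4.2500, -2.7500, -5.7500
Σ(xᵢ − x̄)² = 76.7500 ⇒ m₂ = 76.7500/4 = 19.18750
Σ(xᵢ − x̄)³ = -57.3750 ⇒ m₃ = -57.3750/4 = -14.34375
m₂^(3/2) = 19.18750^(1.5) = 84.04804
g1 = m₃ / m₂^(3/2) = -14.34375 / 84.04804 ≈ -0.1707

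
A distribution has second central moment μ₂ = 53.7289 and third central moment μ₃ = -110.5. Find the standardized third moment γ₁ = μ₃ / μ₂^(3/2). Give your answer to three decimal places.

-0.281

σ = √μ₂ = √53.7289 = 7.33000
σ³ = μ₂^(3/2) = 393.83284
γ₁ = μ₃/σ³ = -110.5 / 393.83284 ≈ -0.281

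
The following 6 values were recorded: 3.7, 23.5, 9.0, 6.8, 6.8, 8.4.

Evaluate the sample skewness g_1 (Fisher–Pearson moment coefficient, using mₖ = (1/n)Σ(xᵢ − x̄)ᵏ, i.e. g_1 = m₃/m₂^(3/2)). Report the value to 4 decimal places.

x̄ = (3.7 + 23.5 + 9.0 + 6.8 + 6.8 + 8.4) / 6 = 9.7000
deviations (xᵢ − x̄): -6.0000, 13.8000, -0.7000, -2.9000, -2.9000, -1.3000
Σ(xᵢ − x̄)² = 245.4400 ⇒ m₂ = 245.4400/6 = 40.90667
Σ(xᵢ − x̄)³ = 2360.7540 ⇒ m₃ = 2360.7540/6 = 393.45900
m₂^(3/2) = 40.90667^(1.5) = 261.63217
g_1 = m₃ / m₂^(3/2) = 393.45900 / 261.63217 ≈ 1.5039

1.5039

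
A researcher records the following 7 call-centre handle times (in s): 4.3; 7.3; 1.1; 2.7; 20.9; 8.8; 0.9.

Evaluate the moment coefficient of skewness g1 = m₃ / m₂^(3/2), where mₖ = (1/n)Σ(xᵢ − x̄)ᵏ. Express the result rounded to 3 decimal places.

x̄ = (4.3 + 7.3 + 1.1 + 2.7 + 20.9 + 8.8 + 0.9) / 7 = 6.5714
deviations (xᵢ − x̄): -2.2714, 0.7286, -5.4714, -3.8714, 14.3286, 2.2286, -5.6714
Σ(xᵢ − x̄)² = 293.0543 ⇒ m₂ = 293.0543/7 = 41.86490
Σ(xᵢ − x̄)³ = 2537.2631 ⇒ m₃ = 2537.2631/7 = 362.46616
m₂^(3/2) = 41.86490^(1.5) = 270.87882
g1 = m₃ / m₂^(3/2) = 362.46616 / 270.87882 ≈ 1.338

1.338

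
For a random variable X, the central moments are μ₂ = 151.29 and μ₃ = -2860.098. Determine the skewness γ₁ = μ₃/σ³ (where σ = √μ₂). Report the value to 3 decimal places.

σ = √μ₂ = √151.29 = 12.30000
σ³ = μ₂^(3/2) = 1860.86700
γ₁ = μ₃/σ³ = -2860.098 / 1860.86700 ≈ -1.537

-1.537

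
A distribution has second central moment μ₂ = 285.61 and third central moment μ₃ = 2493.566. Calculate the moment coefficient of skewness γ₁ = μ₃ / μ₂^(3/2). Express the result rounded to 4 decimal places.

σ = √μ₂ = √285.61 = 16.90000
σ³ = μ₂^(3/2) = 4826.80900
γ₁ = μ₃/σ³ = 2493.566 / 4826.80900 ≈ 0.5166

0.5166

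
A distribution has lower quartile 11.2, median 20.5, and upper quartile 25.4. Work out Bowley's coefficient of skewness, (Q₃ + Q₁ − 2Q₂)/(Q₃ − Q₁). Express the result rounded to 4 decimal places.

-0.3099

numerator: Q₃ + Q₁ − 2Q₂ = 25.4 + 11.2 − 2×20.5 = -4.4000
denominator: Q₃ − Q₁ = 25.4 − 11.2 = 14.2000
Bowley skewness = -4.4000 / 14.2000 ≈ -0.3099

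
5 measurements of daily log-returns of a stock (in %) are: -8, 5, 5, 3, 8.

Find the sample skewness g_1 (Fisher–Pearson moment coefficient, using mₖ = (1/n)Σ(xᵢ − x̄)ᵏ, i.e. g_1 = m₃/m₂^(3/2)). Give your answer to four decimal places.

-1.1861

x̄ = (-8 + 5 + 5 + 3 + 8) / 5 = 2.6000
deviations (xᵢ − x̄): -10.6000, 2.4000, 2.4000, 0.4000, 5.4000
Σ(xᵢ − x̄)² = 153.2000 ⇒ m₂ = 153.2000/5 = 30.64000
Σ(xᵢ − x̄)³ = -1005.8400 ⇒ m₃ = -1005.8400/5 = -201.16800
m₂^(3/2) = 30.64000^(1.5) = 169.60285
g_1 = m₃ / m₂^(3/2) = -201.16800 / 169.60285 ≈ -1.1861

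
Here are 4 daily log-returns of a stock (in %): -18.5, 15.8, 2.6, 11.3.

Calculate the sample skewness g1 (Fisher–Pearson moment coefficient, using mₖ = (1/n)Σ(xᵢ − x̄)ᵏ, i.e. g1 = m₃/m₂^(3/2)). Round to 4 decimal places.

-0.7480

x̄ = (-18.5 + 15.8 + 2.6 + 11.3) / 4 = 2.8000
deviations (xᵢ − x̄): -21.3000, 13.0000, -0.2000, 8.5000
Σ(xᵢ − x̄)² = 694.9800 ⇒ m₂ = 694.9800/4 = 173.74500
Σ(xᵢ − x̄)³ = -6852.4800 ⇒ m₃ = -6852.4800/4 = -1713.12000
m₂^(3/2) = 173.74500^(1.5) = 2290.17396
g1 = m₃ / m₂^(3/2) = -1713.12000 / 2290.17396 ≈ -0.7480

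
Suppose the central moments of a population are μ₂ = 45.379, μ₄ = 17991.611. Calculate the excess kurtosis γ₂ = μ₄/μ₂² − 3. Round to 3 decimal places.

μ₂² = 45.379² = 2059.25364
μ₄/μ₂² = 17991.611 / 2059.25364 = 8.73696
γ₂ = 8.73696 − 3 ≈ 5.737

5.737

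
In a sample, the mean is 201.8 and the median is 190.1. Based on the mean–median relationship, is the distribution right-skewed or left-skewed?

mean − median = 201.8 − 190.1 = 11.7
mean > median ⇒ the longer tail is on the right ⇒ right-skewed (positively skewed).

right-skewed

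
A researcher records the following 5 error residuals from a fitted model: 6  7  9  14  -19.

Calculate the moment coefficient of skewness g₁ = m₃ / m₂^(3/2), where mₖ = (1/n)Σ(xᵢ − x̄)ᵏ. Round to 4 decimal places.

-1.2784

x̄ = (6 + 7 + 9 + 14 - 19) / 5 = 3.4000
deviations (xᵢ − x̄): 2.6000, 3.6000, 5.6000, 10.6000, -22.4000
Σ(xᵢ − x̄)² = 665.2000 ⇒ m₂ = 665.2000/5 = 133.04000
Σ(xᵢ − x̄)³ = -9808.5600 ⇒ m₃ = -9808.5600/5 = -1961.71200
m₂^(3/2) = 133.04000^(1.5) = 1534.52283
g₁ = m₃ / m₂^(3/2) = -1961.71200 / 1534.52283 ≈ -1.2784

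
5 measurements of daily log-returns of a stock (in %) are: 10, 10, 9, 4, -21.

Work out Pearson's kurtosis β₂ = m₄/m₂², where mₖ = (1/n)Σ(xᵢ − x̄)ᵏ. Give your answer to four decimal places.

x̄ = 2.4000
Σ(xᵢ − x̄)² = 709.2000 ⇒ m₂ = 141.84000
Σ(xᵢ − x̄)⁴ = 308398.4160 ⇒ m₄ = 61679.68320
m₂² = 20118.58560
β₂ = m₄/m₂² = 61679.68320 / 20118.58560 ≈ 3.0658

3.0658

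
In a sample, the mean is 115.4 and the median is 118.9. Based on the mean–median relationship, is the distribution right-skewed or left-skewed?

mean − median = 115.4 − 118.9 = -3.5
mean < median ⇒ the longer tail is on the left ⇒ left-skewed (negatively skewed).

left-skewed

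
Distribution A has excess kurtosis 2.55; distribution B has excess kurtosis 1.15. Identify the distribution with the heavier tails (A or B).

A

Higher excess kurtosis ⇒ heavier tails relative to the normal distribution.
2.55 vs 1.15: the larger is 2.55, so A has heavier tails.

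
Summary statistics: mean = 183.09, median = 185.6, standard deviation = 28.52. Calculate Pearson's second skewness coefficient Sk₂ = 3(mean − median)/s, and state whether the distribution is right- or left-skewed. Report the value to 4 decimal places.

Sk₂ = 3(183.09 − 185.6) / 28.52 = 3 × -2.5100 / 28.52
    = -7.5300 / 28.52 ≈ -0.2640
Sk₂ < 0 ⇒ mean < median ⇒ left-skewed (negative skew).

-0.2640, left-skewed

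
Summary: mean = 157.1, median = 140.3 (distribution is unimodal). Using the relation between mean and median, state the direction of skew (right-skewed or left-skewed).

mean − median = 157.1 − 140.3 = 16.8
mean > median ⇒ the longer tail is on the right ⇒ right-skewed (positively skewed).

right-skewed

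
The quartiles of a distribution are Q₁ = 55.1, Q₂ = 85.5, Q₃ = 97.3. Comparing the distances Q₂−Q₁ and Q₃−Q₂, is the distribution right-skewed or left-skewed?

Q₂ − Q₁ = 30.4;  Q₃ − Q₂ = 11.8
Q₂ − Q₁ > Q₃ − Q₂ ⇒ the lower half is more spread out ⇒ left-skewed.

left-skewed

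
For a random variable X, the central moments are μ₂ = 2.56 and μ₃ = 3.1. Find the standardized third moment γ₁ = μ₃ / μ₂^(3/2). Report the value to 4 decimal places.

0.7568

σ = √μ₂ = √2.56 = 1.60000
σ³ = μ₂^(3/2) = 4.09600
γ₁ = μ₃/σ³ = 3.1 / 4.09600 ≈ 0.7568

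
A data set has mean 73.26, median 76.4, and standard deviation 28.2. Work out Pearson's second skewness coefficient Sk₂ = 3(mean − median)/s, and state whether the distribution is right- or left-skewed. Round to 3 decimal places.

-0.334, left-skewed

Sk₂ = 3(73.26 − 76.4) / 28.2 = 3 × -3.1400 / 28.2
    = -9.4200 / 28.2 ≈ -0.334
Sk₂ < 0 ⇒ mean < median ⇒ left-skewed (negative skew).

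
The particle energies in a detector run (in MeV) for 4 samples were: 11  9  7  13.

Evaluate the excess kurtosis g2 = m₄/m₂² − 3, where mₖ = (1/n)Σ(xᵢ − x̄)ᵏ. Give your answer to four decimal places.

x̄ = 10.0000
Σ(xᵢ − x̄)² = 20.0000 ⇒ m₂ = 5.00000
Σ(xᵢ − x̄)⁴ = 164.0000 ⇒ m₄ = 41.00000
m₂² = 25.00000
g2 = m₄/m₂² − 3 = 1.64000 − 3 ≈ -1.3600

-1.3600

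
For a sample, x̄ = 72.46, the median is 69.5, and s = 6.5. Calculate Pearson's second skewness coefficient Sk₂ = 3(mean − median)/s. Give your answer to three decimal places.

1.366

Sk₂ = 3(72.46 − 69.5) / 6.5 = 3 × 2.9600 / 6.5
    = 8.8800 / 6.5 ≈ 1.366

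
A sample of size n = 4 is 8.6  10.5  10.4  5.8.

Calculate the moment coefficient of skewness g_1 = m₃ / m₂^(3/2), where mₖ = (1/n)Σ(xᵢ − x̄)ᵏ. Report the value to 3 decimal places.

-0.692

x̄ = (8.6 + 10.5 + 10.4 + 5.8) / 4 = 8.8250
deviations (xᵢ − x̄): -0.2250, 1.6750, 1.5750, -3.0250
Σ(xᵢ − x̄)² = 14.4875 ⇒ m₂ = 14.4875/4 = 3.62188
Σ(xᵢ − x̄)³ = -19.0856 ⇒ m₃ = -19.0856/4 = -4.77141
m₂^(3/2) = 3.62188^(1.5) = 6.89287
g_1 = m₃ / m₂^(3/2) = -4.77141 / 6.89287 ≈ -0.692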